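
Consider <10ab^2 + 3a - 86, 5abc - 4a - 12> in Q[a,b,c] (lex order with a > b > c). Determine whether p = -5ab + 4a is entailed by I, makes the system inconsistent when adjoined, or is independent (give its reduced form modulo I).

-5ab + 4a is independent of I; its normal form modulo I is 15/8ac + 4a + 15b - 215/4c.

First compute the reduced Gröbner basis of I by Buchberger's algorithm.
f_1 = 10ab^2 + 3a - 86, LT = ab^2.
f_2 = 5abc - 4a - 12, LT = abc.

S(f_1,f_2): lcm = ab^2c. S = 4/5ab + 3/10ac + 12/5b - 43/5c.
  reduce S modulo (f_1, f_2):
  remainder 4/5ab + 3/10ac + 12/5b - 43/5c ≠ 0; add h_3 = 4/5ab + 3/10ac + 12/5b - 43/5c to the basis.

S(f_1,h_3): lcm = ab^2. S = -3/8abc + 3/10a - 3b^2 + 43/4bc - 43/5.
  reduce S modulo (f_1, f_2, h_3):
  remainder -3b^2 + 43/4bc - 19/2 ≠ 0; add h_4 = -3b^2 + 43/4bc - 19/2 to the basis.

S(f_2,h_3): lcm = abc. S = -3/8ac^2 - 4/5a - 3bc + 43/4c^2 - 12/5.
  reduce S modulo (f_1, f_2, h_3, h_4):
  remainder -3/8ac^2 - 4/5a - 3bc + 43/4c^2 - 12/5 ≠ 0; add h_5 = -3/8ac^2 - 4/5a - 3bc + 43/4c^2 - 12/5 to the basis.

The other S-polynomials (S(f_1,h_4), S(f_2,h_4), S(h_3,h_4), S(f_1,h_5), S(f_2,h_5), S(h_3,h_5), S(h_4,h_5)) all reduce to 0 modulo the current basis, so we have a Gröbner basis.
Inter-reduce: drop elements whose leading term is divisible by another's, tail-reduce, and make monic.
Reduced Gröbner basis: {ab + 3/8ac + 3b - 43/4c, ac^2 + 32/15a + 8bc - 86/3c^2 + 32/5, b^2 - 43/12bc + 19/6}.
Label its elements g_1 = ab + 3/8ac + 3b - 43/4c, g_2 = ac^2 + 32/15a + 8bc - 86/3c^2 + 32/5, g_3 = b^2 - 43/12bc + 19/6.

Reduce p = -5ab + 4a modulo G:
  leading term ab: subtract (-5)·g_1 from -5ab + 4a → 15/8ac + 4a + 15b - 215/4c
  leading term ac: no divisor's leading term divides it; move 15/8ac to the remainder.
  leading term a: no divisor's leading term divides it; move 4a to the remainder.
  leading term b: no divisor's leading term divides it; move 15b to the remainder.
  leading term c: no divisor's leading term divides it; move -215/4c to the remainder.
  normal form = 15/8ac + 4a + 15b - 215/4c.
The normal form is nonzero, so p ∉ I. Since p minus its normal form lies in I, I + (p) = I + (r) where r = 15/8ac + 4a + 15b - 215/4c; decide whether this ideal is the whole ring.
Run Buchberger on G together with r (pairs among the g_i already reduce to 0 since G is a Gröbner basis):
g_1 = ab + 3/8ac + 3b - 43/4c, LT = ab.
g_2 = ac^2 + 32/15a + 8bc - 86/3c^2 + 32/5, LT = ac^2.
g_3 = b^2 - 43/12bc + 19/6, LT = b^2.
r = 15/8ac + 4a + 15b - 215/4c, LT = ac.

S(g_1,r): lcm = abc. S = -32/15ab + 3/8ac^2 - 8b^2 + 95/3bc - 43/4c^2.
  reduce S modulo (g_1, g_2, g_3, r):
  remainder -188/75a + 344/15 ≠ 0; add m_5 = -188/75a + 344/15 to the basis.

S(g_2,r): lcm = ac^2. S = -32/15ac + 32/15a + 32/5.
  reduce S modulo (g_1, g_2, g_3, r, m_5):
  remainder 256/15b - 2752/45c + 608/9 ≠ 0; add m_6 = 256/15b - 2752/45c + 608/9 to the basis.

S(g_1,m_5): lcm = ab. S = 3/8ac + 571/47b - 43/4c.
  reduce S modulo (g_1, g_2, g_3, r, m_5, m_6):
  remainder 9245/282c - 24553/564 ≠ 0; add m_7 = 9245/282c - 24553/564 to the basis.

The other S-polynomials (S(g_1,g_2), S(g_1,g_3), S(g_2,g_3), S(g_3,r), S(g_2,m_5), S(g_3,m_5), S(r,m_5), S(g_1,m_6), S(g_2,m_6), S(g_3,m_6), S(r,m_6), S(m_5,m_6), S(g_1,m_7), S(g_2,m_7), S(g_3,m_7), S(r,m_7), S(m_5,m_7), S(m_6,m_7)) all reduce to 0 modulo the current basis, so we have a Gröbner basis.
Inter-reduce: drop elements whose leading term is divisible by another's, tail-reduce, and make monic.
Reduced Gröbner basis: {a - 430/47, b - 4/5, c - 571/430}.
The reduced Gröbner basis of I + (p) is {a - 430/47, b - 4/5, c - 571/430} ≠ {1}, a proper ideal, so the enlarged system stays consistent: p is independent of I, with normal form 15/8ac + 4a + 15b - 215/4c.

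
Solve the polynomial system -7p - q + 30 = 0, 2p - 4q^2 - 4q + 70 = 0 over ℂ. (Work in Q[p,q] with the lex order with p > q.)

{(5, -5), (365/98, 55/14)}

Compute a lex Gröbner basis by Buchberger's algorithm.
f_1 = -7p - q + 30, LT = p.
f_2 = 2p - 4q^2 - 4q + 70, LT = p.

S(f_1,f_2): lcm = p. S = 2q^2 + 15/7q - 275/7.
  leading term q^2: no divisor's leading term divides it; move 2q^2 to the remainder.
  leading term q: no divisor's leading term divides it; move 15/7q to the remainder.
  leading term 1: no divisor's leading term divides it; move -275/7 to the remainder.
  remainder 2q^2 + 15/7q - 275/7 ≠ 0; add h_3 = 2q^2 + 15/7q - 275/7 to the basis.

The other S-polynomials (S(f_1,h_3), S(f_2,h_3)) all reduce to 0 modulo the current basis, so we have a Gröbner basis.
Inter-reduce: drop elements whose leading term is divisible by another's, tail-reduce, and make monic.
Reduced Gröbner basis: {p + 1/7q - 30/7, q^2 + 15/14q - 275/14}.

From the last basis element, q^2 + 15/14q - 275/14 = 0, so q takes values in {-5, 55/14}. Each choice, substituted upward through the basis, yields the corresponding point(s) of the solution set.
  q = -5: the earlier basis element becomes p - 5 = 0, giving p = 5 — point (5, -5).
  q = 55/14: the earlier basis element becomes p - 365/98 = 0, giving p = 365/98 — point (365/98, 55/14).
Check: every point annihilates each of the original generators.
This is the nonlinear analogue of row-reducing a linear system.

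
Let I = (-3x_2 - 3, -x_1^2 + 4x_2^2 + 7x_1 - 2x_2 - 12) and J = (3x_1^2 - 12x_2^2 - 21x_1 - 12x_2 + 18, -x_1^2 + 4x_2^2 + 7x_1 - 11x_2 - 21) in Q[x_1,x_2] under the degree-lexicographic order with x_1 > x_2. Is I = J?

Two ideals are equal iff their reduced Gröbner bases coincide (the reduced basis is unique for a fixed ordering).
Buchberger on the first generating set:
f_1 = -3x_2 - 3, LT = x_2.
f_2 = -x_1^2 + 4x_2^2 + 7x_1 - 2x_2 - 12, LT = x_1^2.

The S-polynomials (S(f_1,f_2)) all reduce to 0 modulo the current basis, so we have a Gröbner basis.
Inter-reduce: drop elements whose leading term is divisible by another's, tail-reduce, and make monic.
Reduced Gröbner basis: {x_1^2 - 7x_1 + 6, x_2 + 1}.

Buchberger on the second generating set:
h_1 = 3x_1^2 - 12x_2^2 - 21x_1 - 12x_2 + 18, LT = x_1^2.
h_2 = -x_1^2 + 4x_2^2 + 7x_1 - 11x_2 - 21, LT = x_1^2.

S(h_1,h_2): lcm = x_1^2. S = -15x_2 - 15.
  leading term x_2: no divisor's leading term divides it; move -15x_2 to the remainder.
  leading term 1: no divisor's leading term divides it; move -15 to the remainder.
  remainder -15x_2 - 15 ≠ 0; add k_3 = -15x_2 - 15 to the basis.

The other S-polynomials (S(h_1,k_3), S(h_2,k_3)) all reduce to 0 modulo the current basis, so we have a Gröbner basis.
Inter-reduce: drop elements whose leading term is divisible by another's, tail-reduce, and make monic.
Reduced Gröbner basis: {x_1^2 - 7x_1 + 6, x_2 + 1}.

Same reduced basis, so the two generating sets span the same ideal.

Yes, the ideals are equal.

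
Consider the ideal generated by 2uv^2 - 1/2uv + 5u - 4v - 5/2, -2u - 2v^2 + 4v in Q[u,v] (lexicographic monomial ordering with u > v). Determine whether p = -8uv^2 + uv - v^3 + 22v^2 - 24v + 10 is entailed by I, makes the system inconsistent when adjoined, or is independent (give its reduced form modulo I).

First compute the reduced Gröbner basis of I by Buchberger's algorithm.
f_1 = 2uv^2 - 1/2uv + 5u - 4v - 5/2, LT = uv^2.
f_2 = -2u - 2v^2 + 4v, LT = u.

S(f_1,f_2): lcm = uv^2. S = -1/4uv + 5/2u - v^4 + 2v^3 - 2v - 5/4.
  leading term uv: subtract (1/8v)·f_2 from -1/4uv + 5/2u - v^4 + 2v^3 - 2v - 5/4 → 5/2u - v^4 + 9/4v^3 - 1/2v^2 - 2v - 5/4
  leading term u: subtract (-5/4)·f_2 from 5/2u - v^4 + 9/4v^3 - 1/2v^2 - 2v - 5/4 → -v^4 + 9/4v^3 - 3v^2 + 3v - 5/4
  leading term v^4: no divisor's leading term divides it; move -v^4 to the remainder.
  leading term v^3: no divisor's leading term divides it; move 9/4v^3 to the remainder.
  leading term v^2: no divisor's leading term divides it; move -3v^2 to the remainder.
  leading term v: no divisor's leading term divides it; move 3v to the remainder.
  leading term 1: no divisor's leading term divides it; move -5/4 to the remainder.
  remainder -v^4 + 9/4v^3 - 3v^2 + 3v - 5/4 ≠ 0; add h_3 = -v^4 + 9/4v^3 - 3v^2 + 3v - 5/4 to the basis.

S(f_1,h_3): lcm = uv^4. S = 2uv^3 - 1/2uv^2 + 3uv - 5/4u - 2v^3 - 5/4v^2.
  leading term uv^3: subtract (v)·f_1 from 2uv^3 - 1/2uv^2 + 3uv - 5/4u - 2v^3 - 5/4v^2 → -2uv - 5/4u - 2v^3 + 11/4v^2 + 5/2v
  leading term uv: subtract (v)·f_2 from -2uv - 5/4u - 2v^3 + 11/4v^2 + 5/2v → -5/4u - 5/4v^2 + 5/2v
  leading term u: subtract (5/8)·f_2 from -5/4u - 5/4v^2 + 5/2v → 0
  remainder 0.

S(f_2,h_3): leading monomials are coprime, so the S-polynomial reduces to 0 (Buchberger's first criterion).
Every S-polynomial of the final basis reduces to 0, so we have a Gröbner basis.
Inter-reduce: drop elements whose leading term is divisible by another's, tail-reduce, and make monic.
Reduced Gröbner basis: {u + v^2 - 2v, v^4 - 9/4v^3 + 3v^2 - 3v + 5/4}.
Label its elements g_1 = u + v^2 - 2v, g_2 = v^4 - 9/4v^3 + 3v^2 - 3v + 5/4.

Reduce p = -8uv^2 + uv - v^3 + 22v^2 - 24v + 10 modulo G:
  leading term uv^2: subtract (-8v^2)·g_1 from -8uv^2 + uv - v^3 + 22v^2 - 24v + 10 → uv + 8v^4 - 17v^3 + 22v^2 - 24v + 10
  leading term uv: subtract (v)·g_1 from uv + 8v^4 - 17v^3 + 22v^2 - 24v + 10 → 8v^4 - 18v^3 + 24v^2 - 24v + 10
  leading term v^4: subtract (8)·g_2 from 8v^4 - 18v^3 + 24v^2 - 24v + 10 → 0
  normal form = 0.
Since the normal form is 0, p ∈ I.

-8uv^2 + uv - v^3 + 22v^2 - 24v + 10 lies in I (it reduces to 0).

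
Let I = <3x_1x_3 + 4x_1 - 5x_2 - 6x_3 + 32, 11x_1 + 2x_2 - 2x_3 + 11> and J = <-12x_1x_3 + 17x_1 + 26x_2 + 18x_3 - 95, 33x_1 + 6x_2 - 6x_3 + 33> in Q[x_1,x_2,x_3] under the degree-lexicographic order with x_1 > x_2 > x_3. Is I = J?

Yes, the ideals are equal.

Since reduced Gröbner bases are canonical representatives of ideals under a given ordering, it suffices to compute and compare them.
Buchberger on the first generating set:
f_1 = 3x_1x_3 + 4x_1 - 5x_2 - 6x_3 + 32, LT = x_1x_3.
f_2 = 11x_1 + 2x_2 - 2x_3 + 11, LT = x_1.

S(f_1,f_2): lcm = x_1x_3. S = -2/11x_2x_3 + 2/11x_3^2 + 4/3x_1 - 5/3x_2 - 3x_3 + 32/3.
  leading term x_2x_3: no divisor's leading term divides it; move -2/11x_2x_3 to the remainder.
  leading term x_3^2: no divisor's leading term divides it; move 2/11x_3^2 to the remainder.
  leading term x_1: subtract (4/33)·f_2 from 4/3x_1 - 5/3x_2 - 3x_3 + 32/3 → -21/11x_2 - 91/33x_3 + 28/3
  leading term x_2: no divisor's leading term divides it; move -21/11x_2 to the remainder.
  leading term x_3: no divisor's leading term divides it; move -91/33x_3 to the remainder.
  leading term 1: no divisor's leading term divides it; move 28/3 to the remainder.
  remainder -2/11x_2x_3 + 2/11x_3^2 - 21/11x_2 - 91/33x_3 + 28/3 ≠ 0; add g_3 = -2/11x_2x_3 + 2/11x_3^2 - 21/11x_2 - 91/33x_3 + 28/3 to the basis.

S(f_1,g_3): lcm = x_1x_2x_3. S = x_1x_3^2 - 55/6x_1x_2 - 91/6x_1x_3 - 5/3x_2^2 - 2x_2x_3 + 154/3x_1 + 32/3x_2.
  leading term x_1x_3^2: subtract (1/3x_3)·f_1 from x_1x_3^2 - 55/6x_1x_2 - 91/6x_1x_3 - 5/3x_2^2 - 2x_2x_3 + 154/3x_1 + 32/3x_2 → -55/6x_1x_2 - 33/2x_1x_3 - 5/3x_2^2 - 1/3x_2x_3 + 2x_3^2 + 154/3x_1 + 32/3x_2 - 32/3x_3
  leading term x_1x_2: subtract (-5/6x_2)·f_2 from -55/6x_1x_2 - 33/2x_1x_3 - 5/3x_2^2 - 1/3x_2x_3 + 2x_3^2 + 154/3x_1 + 32/3x_2 - 32/3x_3 → -33/2x_1x_3 - 2x_2x_3 + 2x_3^2 + 154/3x_1 + 119/6x_2 - 32/3x_3
  leading term x_1x_3: subtract (-11/2)·f_1 from -33/2x_1x_3 - 2x_2x_3 + 2x_3^2 + 154/3x_1 + 119/6x_2 - 32/3x_3 → -2x_2x_3 + 2x_3^2 + 220/3x_1 - 23/3x_2 - 131/3x_3 + 176
  leading term x_2x_3: subtract (11)·g_3 from -2x_2x_3 + 2x_3^2 + 220/3x_1 - 23/3x_2 - 131/3x_3 + 176 → 220/3x_1 + 40/3x_2 - 40/3x_3 + 220/3
  leading term x_1: subtract (20/3)·f_2 from 220/3x_1 + 40/3x_2 - 40/3x_3 + 220/3 → 0
  remainder 0.

S(f_2,g_3): leading monomials are coprime, so the S-polynomial reduces to 0 (Buchberger's first criterion).
Every S-polynomial of the final basis reduces to 0, so we have a Gröbner basis.
Inter-reduce: drop elements whose leading term is divisible by another's, tail-reduce, and make monic.
Reduced Gröbner basis: {x_2x_3 - x_3^2 + 21/2x_2 + 91/6x_3 - 154/3, x_1 + 2/11x_2 - 2/11x_3 + 1}.

Buchberger on the second generating set:
h_1 = -12x_1x_3 + 17x_1 + 26x_2 + 18x_3 - 95, LT = x_1x_3.
h_2 = 33x_1 + 6x_2 - 6x_3 + 33, LT = x_1.

S(h_1,h_2): lcm = x_1x_3. S = -2/11x_2x_3 + 2/11x_3^2 - 17/12x_1 - 13/6x_2 - 5/2x_3 + 95/12.
  leading term x_2x_3: no divisor's leading term divides it; move -2/11x_2x_3 to the remainder.
  leading term x_3^2: no divisor's leading term divides it; move 2/11x_3^2 to the remainder.
  leading term x_1: subtract (-17/396)·h_2 from -17/12x_1 - 13/6x_2 - 5/2x_3 + 95/12 → -21/11x_2 - 91/33x_3 + 28/3
  leading term x_2: no divisor's leading term divides it; move -21/11x_2 to the remainder.
  leading term x_3: no divisor's leading term divides it; move -91/33x_3 to the remainder.
  leading term 1: no divisor's leading term divides it; move 28/3 to the remainder.
  remainder -2/11x_2x_3 + 2/11x_3^2 - 21/11x_2 - 91/33x_3 + 28/3 ≠ 0; add k_3 = -2/11x_2x_3 + 2/11x_3^2 - 21/11x_2 - 91/33x_3 + 28/3 to the basis.

S(h_1,k_3): lcm = x_1x_2x_3. S = x_1x_3^2 - 143/12x_1x_2 - 91/6x_1x_3 - 13/6x_2^2 - 3/2x_2x_3 + 154/3x_1 + 95/12x_2.
  leading term x_1x_3^2: subtract (-1/12x_3)·h_1 from x_1x_3^2 - 143/12x_1x_2 - 91/6x_1x_3 - 13/6x_2^2 - 3/2x_2x_3 + 154/3x_1 + 95/12x_2 → -143/12x_1x_2 - 55/4x_1x_3 - 13/6x_2^2 + 2/3x_2x_3 + 3/2x_3^2 + 154/3x_1 + 95/12x_2 - 95/12x_3
  leading term x_1x_2: subtract (-13/36x_2)·h_2 from -143/12x_1x_2 - 55/4x_1x_3 - 13/6x_2^2 + 2/3x_2x_3 + 3/2x_3^2 + 154/3x_1 + 95/12x_2 - 95/12x_3 → -55/4x_1x_3 - 3/2x_2x_3 + 3/2x_3^2 + 154/3x_1 + 119/6x_2 - 95/12x_3
  leading term x_1x_3: subtract (55/48)·h_1 from -55/4x_1x_3 - 3/2x_2x_3 + 3/2x_3^2 + 154/3x_1 + 119/6x_2 - 95/12x_3 → -3/2x_2x_3 + 3/2x_3^2 + 1529/48x_1 - 239/24x_2 - 685/24x_3 + 5225/48
  leading term x_2x_3: subtract (33/4)·k_3 from -3/2x_2x_3 + 3/2x_3^2 + 1529/48x_1 - 239/24x_2 - 685/24x_3 + 5225/48 → 1529/48x_1 + 139/24x_2 - 139/24x_3 + 1529/48
  leading term x_1: subtract (139/144)·h_2 from 1529/48x_1 + 139/24x_2 - 139/24x_3 + 1529/48 → 0
  remainder 0.

S(h_2,k_3): leading monomials are coprime, so the S-polynomial reduces to 0 (Buchberger's first criterion).
Every S-polynomial of the final basis reduces to 0, so we have a Gröbner basis.
Inter-reduce: drop elements whose leading term is divisible by another's, tail-reduce, and make monic.
Reduced Gröbner basis: {x_2x_3 - x_3^2 + 21/2x_2 + 91/6x_3 - 154/3, x_1 + 2/11x_2 - 2/11x_3 + 1}.

Same reduced basis, so the two generating sets span the same ideal.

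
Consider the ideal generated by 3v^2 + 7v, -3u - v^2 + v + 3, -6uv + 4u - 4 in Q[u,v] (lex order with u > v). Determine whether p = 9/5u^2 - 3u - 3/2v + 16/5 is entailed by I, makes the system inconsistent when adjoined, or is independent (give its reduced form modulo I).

First compute the reduced Gröbner basis of I by Buchberger's algorithm.
f_1 = 3v^2 + 7v, LT = v^2.
f_2 = -3u - v^2 + v + 3, LT = u.
f_3 = -6uv + 4u - 4, LT = uv.

S(f_1,f_3): lcm = uv^2. S = 3uv - 2/3v.
  reduce S modulo (f_1, f_2, f_3):
  remainder -49/9v ≠ 0; add h_4 = -49/9v to the basis.

The other S-polynomials (S(f_1,f_2), S(f_2,f_3), S(f_1,h_4), S(f_2,h_4), S(f_3,h_4)) all reduce to 0 modulo the current basis, so we have a Gröbner basis.
Inter-reduce: drop elements whose leading term is divisible by another's, tail-reduce, and make monic.
Reduced Gröbner basis: {u - 1, v}.
Label its elements g_1 = u - 1, g_2 = v.

Reduce p = 9/5u^2 - 3u - 3/2v + 16/5 modulo G:
  leading term u^2: subtract (9/5u)·g_1 from 9/5u^2 - 3u - 3/2v + 16/5 → -6/5u - 3/2v + 16/5
  leading term u: subtract (-6/5)·g_1 from -6/5u - 3/2v + 16/5 → -3/2v + 2
  leading term v: subtract (-3/2)·g_2 from -3/2v + 2 → 2
  leading term 1: no divisor's leading term divides it; move 2 to the remainder.
  normal form = 2.
The normal form is nonzero, so p ∉ I. Since p minus its normal form lies in I, I + (p) = I + (r) where r = 2; decide whether this ideal is the whole ring.
Here r = 2 is a nonzero constant, hence a unit: 1 ∈ I + (p), the Gröbner basis of I + (p) is {1}, and the enlarged system has no common solution — adjoining p is inconsistent.

Adjoining 9/5u^2 - 3u - 3/2v + 16/5 makes the ideal the whole ring: the system is inconsistent.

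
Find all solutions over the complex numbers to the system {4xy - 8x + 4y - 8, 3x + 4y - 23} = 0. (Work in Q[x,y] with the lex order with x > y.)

{(5, 2), (-1, 13/2)}

Compute a lex Gröbner basis by Buchberger's algorithm.
f_1 = 4xy - 8x + 4y - 8, LT = xy.
f_2 = 3x + 4y - 23, LT = x.

S(f_1,f_2): lcm = xy. S = -2x - \tfrac{4}{3}y^{2} + \tfrac{26}{3}y - 2.
  leading term x: subtract (-\tfrac{2}{3})·f_2 from -2x - \tfrac{4}{3}y^{2} + \tfrac{26}{3}y - 2 → -\tfrac{4}{3}y^{2} + \tfrac{34}{3}y - \tfrac{52}{3}
  leading term y^{2}: no divisor's leading term divides it; move -\tfrac{4}{3}y^{2} to the remainder.
  leading term y: no divisor's leading term divides it; move \tfrac{34}{3}y to the remainder.
  leading term 1: no divisor's leading term divides it; move -\tfrac{52}{3} to the remainder.
  remainder -\tfrac{4}{3}y^{2} + \tfrac{34}{3}y - \tfrac{52}{3} ≠ 0; add h_3 = -\tfrac{4}{3}y^{2} + \tfrac{34}{3}y - \tfrac{52}{3} to the basis.

The other S-polynomials (S(f_1,h_3), S(f_2,h_3)) all reduce to 0 modulo the current basis, so we have a Gröbner basis.
Inter-reduce: drop elements whose leading term is divisible by another's, tail-reduce, and make monic.
Reduced Gröbner basis: {x + \tfrac{4}{3}y - \tfrac{23}{3}, y^{2} - \tfrac{17}{2}y + 13}.

A lex Gröbner basis eliminates variables successively. Here y^{2} - \tfrac{17}{2}y + 13 depends only on y, with roots {2, 13/2}; lifting each root through the earlier basis elements recovers the full solutions.
  y = 2: the earlier basis element becomes x - 5 = 0, giving x = 5 — point (5, 2).
  y = 13/2: the earlier basis element becomes x + 1 = 0, giving x = -1 — point (-1, 13/2).
Check: every point annihilates each of the original generators.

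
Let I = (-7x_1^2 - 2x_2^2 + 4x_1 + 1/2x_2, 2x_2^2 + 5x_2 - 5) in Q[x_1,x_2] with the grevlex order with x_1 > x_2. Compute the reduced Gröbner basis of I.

G = {x_1^2 - 4/7x_1 - 11/14x_2 + 5/7, x_2^2 + 5/2x_2 - 5/2}

f_1 = -7x_1^2 - 2x_2^2 + 4x_1 + 1/2x_2, LT = x_1^2.
f_2 = 2x_2^2 + 5x_2 - 5, LT = x_2^2.

The S-polynomials (S(f_1,f_2)) all reduce to 0 modulo the current basis, so we have a Gröbner basis.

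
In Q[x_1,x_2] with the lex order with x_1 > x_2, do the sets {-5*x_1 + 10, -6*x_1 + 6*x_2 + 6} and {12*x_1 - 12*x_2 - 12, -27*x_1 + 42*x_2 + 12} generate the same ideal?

For a fixed monomial order, each ideal has a unique reduced Gröbner basis; comparing bases decides equality.
Buchberger on the first generating set:
f_1 = -5*x_1 + 10, LT = x_1.
f_2 = -6*x_1 + 6*x_2 + 6, LT = x_1.

S(f_1,f_2): lcm = x_1. S = x_2 - 1.
  leading term x_2: no divisor's leading term divides it; move x_2 to the remainder.
  leading term 1: no divisor's leading term divides it; move -1 to the remainder.
  remainder x_2 - 1 ≠ 0; add g_3 = x_2 - 1 to the basis.

The other S-polynomials (S(f_1,g_3), S(f_2,g_3)) all reduce to 0 modulo the current basis, so we have a Gröbner basis.
Inter-reduce: drop elements whose leading term is divisible by another's, tail-reduce, and make monic.
Reduced Gröbner basis: {x_1 - 2, x_2 - 1}.

Buchberger on the second generating set:
h_1 = 12*x_1 - 12*x_2 - 12, LT = x_1.
h_2 = -27*x_1 + 42*x_2 + 12, LT = x_1.

S(h_1,h_2): lcm = x_1. S = 5/9*x_2 - 5/9.
  leading term x_2: no divisor's leading term divides it; move 5/9*x_2 to the remainder.
  leading term 1: no divisor's leading term divides it; move -5/9 to the remainder.
  remainder 5/9*x_2 - 5/9 ≠ 0; add k_3 = 5/9*x_2 - 5/9 to the basis.

The other S-polynomials (S(h_1,k_3), S(h_2,k_3)) all reduce to 0 modulo the current basis, so we have a Gröbner basis.
Inter-reduce: drop elements whose leading term is divisible by another's, tail-reduce, and make monic.
Reduced Gröbner basis: {x_1 - 2, x_2 - 1}.

Same reduced basis, so the two generating sets span the same ideal.

Yes, the ideals are equal.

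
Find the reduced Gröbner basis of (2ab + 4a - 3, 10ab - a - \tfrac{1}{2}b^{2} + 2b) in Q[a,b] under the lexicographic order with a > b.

The reduced Gröbner basis is the canonical form of the ideal for this ordering.

f_1 = 2ab + 4a - 3, LT = ab.
f_2 = 10ab - a - \tfrac{1}{2}b^{2} + 2b, LT = ab.

S(f_1,f_2): lcm = ab. S = \tfrac{21}{10}a + \tfrac{1}{20}b^{2} - \tfrac{1}{5}b - \tfrac{3}{2}.
  leading term a: no divisor's leading term divides it; move \tfrac{21}{10}a to the remainder.
  leading term b^{2}: no divisor's leading term divides it; move \tfrac{1}{20}b^{2} to the remainder.
  leading term b: no divisor's leading term divides it; move -\tfrac{1}{5}b to the remainder.
  leading term 1: no divisor's leading term divides it; move -\tfrac{3}{2} to the remainder.
  remainder \tfrac{21}{10}a + \tfrac{1}{20}b^{2} - \tfrac{1}{5}b - \tfrac{3}{2} ≠ 0; add g_3 = \tfrac{21}{10}a + \tfrac{1}{20}b^{2} - \tfrac{1}{5}b - \tfrac{3}{2} to the basis.

S(f_1,g_3): lcm = ab. S = 2a - \tfrac{1}{42}b^{3} + \tfrac{2}{21}b^{2} + \tfrac{5}{7}b - \tfrac{3}{2}.
  leading term a: subtract (\tfrac{20}{21})·g_3 from 2a - \tfrac{1}{42}b^{3} + \tfrac{2}{21}b^{2} + \tfrac{5}{7}b - \tfrac{3}{2} → -\tfrac{1}{42}b^{3} + \tfrac{1}{21}b^{2} + \tfrac{19}{21}b - \tfrac{1}{14}
  leading term b^{3}: no divisor's leading term divides it; move -\tfrac{1}{42}b^{3} to the remainder.
  leading term b^{2}: no divisor's leading term divides it; move \tfrac{1}{21}b^{2} to the remainder.
  leading term b: no divisor's leading term divides it; move \tfrac{19}{21}b to the remainder.
  leading term 1: no divisor's leading term divides it; move -\tfrac{1}{14} to the remainder.
  remainder -\tfrac{1}{42}b^{3} + \tfrac{1}{21}b^{2} + \tfrac{19}{21}b - \tfrac{1}{14} ≠ 0; add g_4 = -\tfrac{1}{42}b^{3} + \tfrac{1}{21}b^{2} + \tfrac{19}{21}b - \tfrac{1}{14} to the basis.

The other S-polynomials (S(f_2,g_3), S(f_1,g_4), S(f_2,g_4), S(g_3,g_4)) all reduce to 0 modulo the current basis, so we have a Gröbner basis.
Inter-reduce: drop elements whose leading term is divisible by another's, tail-reduce, and make monic.

G = {a + \tfrac{1}{42}b^{2} - \tfrac{2}{21}b - \tfrac{5}{7}, b^{3} - 2b^{2} - 38b + 3}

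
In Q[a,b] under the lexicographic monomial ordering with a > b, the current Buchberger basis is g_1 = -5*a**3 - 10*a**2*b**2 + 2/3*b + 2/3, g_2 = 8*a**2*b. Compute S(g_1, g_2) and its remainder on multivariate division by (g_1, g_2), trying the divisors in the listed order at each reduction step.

S(g_1, g_2) = 2*a**2*b**3 - 2/15*b**2 - 2/15*b; remainder on division = -2/15*b**2 - 2/15*b.

lcm(LM(g_1), LM(g_2)) = a**3*b.
S = (lcm/LT(g_1))·g_1 − (lcm/LT(g_2))·g_2 = 2*a**2*b**3 - 2/15*b**2 - 2/15*b.
Reduce S modulo (g_1, g_2) in that order:
  leading term a**2*b**3: subtract (1/4*b**2)·g_2 from 2*a**2*b**3 - 2/15*b**2 - 2/15*b → -2/15*b**2 - 2/15*b
  leading term b**2: no divisor's leading term divides it; move -2/15*b**2 to the remainder.
  leading term b: no divisor's leading term divides it; move -2/15*b to the remainder.
The remainder -2/15*b**2 - 2/15*b is nonzero, so it would be added as the next basis element.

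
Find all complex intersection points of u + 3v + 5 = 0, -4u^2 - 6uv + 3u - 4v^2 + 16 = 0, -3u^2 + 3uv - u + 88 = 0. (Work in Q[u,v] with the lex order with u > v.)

Compute a lex Gröbner basis by Buchberger's algorithm.
f_1 = u + 3v + 5, LT = u.
f_2 = -4u^2 - 6uv + 3u - 4v^2 + 16, LT = u^2.
f_3 = -3u^2 + 3uv - u + 88, LT = u^2.

S(f_1,f_2): lcm = u^2. S = 3/2uv + 23/4u - v^2 + 4.
  leading term uv: subtract (3/2v)·f_1 from 3/2uv + 23/4u - v^2 + 4 → 23/4u - 11/2v^2 - 15/2v + 4
  leading term u: subtract (23/4)·f_1 from 23/4u - 11/2v^2 - 15/2v + 4 → -11/2v^2 - 99/4v - 99/4
  leading term v^2: no divisor's leading term divides it; move -11/2v^2 to the remainder.
  leading term v: no divisor's leading term divides it; move -99/4v to the remainder.
  leading term 1: no divisor's leading term divides it; move -99/4 to the remainder.
  remainder -11/2v^2 - 99/4v - 99/4 ≠ 0; add h_4 = -11/2v^2 - 99/4v - 99/4 to the basis.

S(f_1,f_3): lcm = u^2. S = 4uv + 14/3u + 88/3.
  leading term uv: subtract (4v)·f_1 from 4uv + 14/3u + 88/3 → 14/3u - 12v^2 - 20v + 88/3
  leading term u: subtract (14/3)·f_1 from 14/3u - 12v^2 - 20v + 88/3 → -12v^2 - 34v + 6
  leading term v^2: subtract (24/11)·h_4 from -12v^2 - 34v + 6 → 20v + 60
  leading term v: no divisor's leading term divides it; move 20v to the remainder.
  leading term 1: no divisor's leading term divides it; move 60 to the remainder.
  remainder 20v + 60 ≠ 0; add h_5 = 20v + 60 to the basis.

The other S-polynomials (S(f_2,f_3), S(f_1,h_4), S(f_2,h_4), S(f_3,h_4), S(f_1,h_5), S(f_2,h_5), S(f_3,h_5), S(h_4,h_5)) all reduce to 0 modulo the current basis, so we have a Gröbner basis.
Inter-reduce: drop elements whose leading term is divisible by another's, tail-reduce, and make monic.
Reduced Gröbner basis: {u - 4, v + 3}.

From the last basis element, v + 3 = 0, so v takes values in {-3}. Each choice, substituted upward through the basis, yields the corresponding point(s) of the solution set.
  v = -3: the earlier basis element becomes u - 4 = 0, giving u = 4 — point (4, -3).
Check: every point annihilates each of the original generators.
Zero-dimensionality of the ideal guarantees finitely many solutions over ℂ.

{(4, -3)}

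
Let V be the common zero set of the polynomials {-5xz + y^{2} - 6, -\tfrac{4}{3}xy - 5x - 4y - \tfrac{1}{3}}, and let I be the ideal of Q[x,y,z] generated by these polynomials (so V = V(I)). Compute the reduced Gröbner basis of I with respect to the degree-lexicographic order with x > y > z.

Buchberger's algorithm terminates because the ascending chain of leading-term ideals stabilizes.

f_1 = -5xz + y^{2} - 6, LT = xz.
f_2 = -\tfrac{4}{3}xy - 5x - 4y - \tfrac{1}{3}, LT = xy.

S(f_1,f_2): lcm = xyz. S = -\tfrac{1}{5}y^{3} - \tfrac{15}{4}xz - 3yz + \tfrac{6}{5}y - \tfrac{1}{4}z.
  leading term y^{3}: no divisor's leading term divides it; move -\tfrac{1}{5}y^{3} to the remainder.
  leading term xz: subtract (\tfrac{3}{4})·f_1 from -\tfrac{15}{4}xz - 3yz + \tfrac{6}{5}y - \tfrac{1}{4}z → -\tfrac{3}{4}y^{2} - 3yz + \tfrac{6}{5}y - \tfrac{1}{4}z + \tfrac{9}{2}
  leading term y^{2}: no divisor's leading term divides it; move -\tfrac{3}{4}y^{2} to the remainder.
  leading term yz: no divisor's leading term divides it; move -3yz to the remainder.
  leading term y: no divisor's leading term divides it; move \tfrac{6}{5}y to the remainder.
  leading term z: no divisor's leading term divides it; move -\tfrac{1}{4}z to the remainder.
  leading term 1: no divisor's leading term divides it; move \tfrac{9}{2} to the remainder.
  remainder -\tfrac{1}{5}y^{3} - \tfrac{3}{4}y^{2} - 3yz + \tfrac{6}{5}y - \tfrac{1}{4}z + \tfrac{9}{2} ≠ 0; add g_3 = -\tfrac{1}{5}y^{3} - \tfrac{3}{4}y^{2} - 3yz + \tfrac{6}{5}y - \tfrac{1}{4}z + \tfrac{9}{2} to the basis.

The other S-polynomials (S(f_1,g_3), S(f_2,g_3)) all reduce to 0 modulo the current basis, so we have a Gröbner basis.

G = {y^{3} + \tfrac{15}{4}y^{2} + 15yz - 6y + \tfrac{5}{4}z - \tfrac{45}{2}, xy + \tfrac{15}{4}x + 3y + \tfrac{1}{4}, xz - \tfrac{1}{5}y^{2} + \tfrac{6}{5}}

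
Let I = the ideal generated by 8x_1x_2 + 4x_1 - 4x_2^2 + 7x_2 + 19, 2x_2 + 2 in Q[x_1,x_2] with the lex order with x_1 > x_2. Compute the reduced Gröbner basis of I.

G = {x_1 - 2, x_2 + 1}

f_1 = 8x_1x_2 + 4x_1 - 4x_2^2 + 7x_2 + 19, LT = x_1x_2.
f_2 = 2x_2 + 2, LT = x_2.

S(f_1,f_2): lcm = x_1x_2. S = -1/2x_1 - 1/2x_2^2 + 7/8x_2 + 19/8.
  leading term x_1: no divisor's leading term divides it; move -1/2x_1 to the remainder.
  leading term x_2^2: subtract (-1/4x_2)·f_2 from -1/2x_2^2 + 7/8x_2 + 19/8 → 11/8x_2 + 19/8
  leading term x_2: subtract (11/16)·f_2 from 11/8x_2 + 19/8 → 1
  leading term 1: no divisor's leading term divides it; move 1 to the remainder.
  remainder -1/2x_1 + 1 ≠ 0; add g_3 = -1/2x_1 + 1 to the basis.

The other S-polynomials (S(f_1,g_3), S(f_2,g_3)) all reduce to 0 modulo the current basis, so we have a Gröbner basis.
Inter-reduce: drop elements whose leading term is divisible by another's, tail-reduce, and make monic.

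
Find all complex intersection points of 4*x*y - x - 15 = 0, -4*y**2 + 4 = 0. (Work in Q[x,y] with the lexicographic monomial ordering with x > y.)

Compute a lex Gröbner basis by Buchberger's algorithm.
f_1 = 4*x*y - x - 15, LT = x*y.
f_2 = -4*y**2 + 4, LT = y**2.

S(f_1,f_2): lcm = x*y**2. S = -1/4*x*y + x - 15/4*y.
  leading term x*y: subtract (-1/16)·f_1 from -1/4*x*y + x - 15/4*y → 15/16*x - 15/4*y - 15/16
  leading term x: no divisor's leading term divides it; move 15/16*x to the remainder.
  leading term y: no divisor's leading term divides it; move -15/4*y to the remainder.
  leading term 1: no divisor's leading term divides it; move -15/16 to the remainder.
  remainder 15/16*x - 15/4*y - 15/16 ≠ 0; add h_3 = 15/16*x - 15/4*y - 15/16 to the basis.

The other S-polynomials (S(f_1,h_3), S(f_2,h_3)) all reduce to 0 modulo the current basis, so we have a Gröbner basis.
Inter-reduce: drop elements whose leading term is divisible by another's, tail-reduce, and make monic.
Reduced Gröbner basis: {x - 4*y - 1, y**2 - 1}.

Since the basis is lex-ordered, y**2 - 1 is univariate in y. Its roots are {-1, 1}. Back-substituting each root into the other basis elements fixes the other coordinates.
  y = -1: the earlier basis element becomes x + 3 = 0, giving x = -3 — point (-3, -1).
  y = 1: the earlier basis element becomes x - 5 = 0, giving x = 5 — point (5, 1).
Check: every point annihilates each of the original generators.

{(-3, -1), (5, 1)}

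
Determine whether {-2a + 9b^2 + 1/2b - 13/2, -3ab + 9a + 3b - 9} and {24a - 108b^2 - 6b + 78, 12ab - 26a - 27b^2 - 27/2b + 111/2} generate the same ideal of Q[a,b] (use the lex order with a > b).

For a fixed monomial order, each ideal has a unique reduced Gröbner basis; comparing bases decides equality.
Buchberger on the first generating set:
f_1 = -2a + 9b^2 + 1/2b - 13/2, LT = a.
f_2 = -3ab + 9a + 3b - 9, LT = ab.

S(f_1,f_2): lcm = ab. S = 3a - 9/2b^3 - 1/4b^2 + 17/4b - 3.
  reduce S modulo (f_1, f_2):
  remainder -9/2b^3 + 53/4b^2 + 5b - 51/4 ≠ 0; add g_3 = -9/2b^3 + 53/4b^2 + 5b - 51/4 to the basis.

The other S-polynomials (S(f_1,g_3), S(f_2,g_3)) all reduce to 0 modulo the current basis, so we have a Gröbner basis.
Inter-reduce: drop elements whose leading term is divisible by another's, tail-reduce, and make monic.
Reduced Gröbner basis: {a - 9/2b^2 - 1/4b + 13/4, b^3 - 53/18b^2 - 10/9b + 17/6}.

Buchberger on the second generating set:
h_1 = 24a - 108b^2 - 6b + 78, LT = a.
h_2 = 12ab - 26a - 27b^2 - 27/2b + 111/2, LT = ab.

S(h_1,h_2): lcm = ab. S = 13/6a - 9/2b^3 + 2b^2 + 35/8b - 37/8.
  reduce S modulo (h_1, h_2):
  remainder -9/2b^3 + 47/4b^2 + 59/12b - 35/3 ≠ 0; add k_3 = -9/2b^3 + 47/4b^2 + 59/12b - 35/3 to the basis.

The other S-polynomials (S(h_1,k_3), S(h_2,k_3)) all reduce to 0 modulo the current basis, so we have a Gröbner basis.
Inter-reduce: drop elements whose leading term is divisible by another's, tail-reduce, and make monic.
Reduced Gröbner basis: {a - 9/2b^2 - 1/4b + 13/4, b^3 - 47/18b^2 - 59/54b + 70/27}.

The bases are distinct; the ideals are different.

No, the ideals differ.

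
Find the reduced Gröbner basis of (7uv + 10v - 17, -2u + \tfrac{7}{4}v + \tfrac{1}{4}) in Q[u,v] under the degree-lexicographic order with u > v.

G = {v^{2} + \tfrac{87}{49}v - \tfrac{136}{49}, u - \tfrac{7}{8}v - \tfrac{1}{8}}

f_1 = 7uv + 10v - 17, LT = uv.
f_2 = -2u + \tfrac{7}{4}v + \tfrac{1}{4}, LT = u.

S(f_1,f_2): lcm = uv. S = \tfrac{7}{8}v^{2} + \tfrac{87}{56}v - \tfrac{17}{7}.
  leading term v^{2}: no divisor's leading term divides it; move \tfrac{7}{8}v^{2} to the remainder.
  leading term v: no divisor's leading term divides it; move \tfrac{87}{56}v to the remainder.
  leading term 1: no divisor's leading term divides it; move -\tfrac{17}{7} to the remainder.
  remainder \tfrac{7}{8}v^{2} + \tfrac{87}{56}v - \tfrac{17}{7} ≠ 0; add g_3 = \tfrac{7}{8}v^{2} + \tfrac{87}{56}v - \tfrac{17}{7} to the basis.

S(f_1,g_3): lcm = uv^{2}. S = -\tfrac{87}{49}uv + \tfrac{10}{7}v^{2} + \tfrac{136}{49}u - \tfrac{17}{7}v.
  leading term uv: subtract (-\tfrac{87}{343})·f_1 from -\tfrac{87}{49}uv + \tfrac{10}{7}v^{2} + \tfrac{136}{49}u - \tfrac{17}{7}v → \tfrac{10}{7}v^{2} + \tfrac{136}{49}u + \tfrac{37}{343}v - \tfrac{1479}{343}
  leading term v^{2}: subtract (\tfrac{80}{49})·g_3 from \tfrac{10}{7}v^{2} + \tfrac{136}{49}u + \tfrac{37}{343}v - \tfrac{1479}{343} → \tfrac{136}{49}u - \tfrac{17}{7}v - \tfrac{17}{49}
  leading term u: subtract (-\tfrac{68}{49})·f_2 from \tfrac{136}{49}u - \tfrac{17}{7}v - \tfrac{17}{49} → 0
  remainder 0.

S(f_2,g_3): leading monomials are coprime, so the S-polynomial reduces to 0 (Buchberger's first criterion).
Every S-polynomial of the final basis reduces to 0, so we have a Gröbner basis.
Inter-reduce: drop elements whose leading term is divisible by another's, tail-reduce, and make monic.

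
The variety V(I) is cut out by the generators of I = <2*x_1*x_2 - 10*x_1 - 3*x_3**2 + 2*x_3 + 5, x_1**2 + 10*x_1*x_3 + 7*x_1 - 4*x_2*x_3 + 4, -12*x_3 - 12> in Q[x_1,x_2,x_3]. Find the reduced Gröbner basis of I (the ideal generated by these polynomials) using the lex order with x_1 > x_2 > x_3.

This is the nonlinear analogue of row-reducing a linear system.

f_1 = 2*x_1*x_2 - 10*x_1 - 3*x_3**2 + 2*x_3 + 5, LT = x_1*x_2.
f_2 = x_1**2 + 10*x_1*x_3 + 7*x_1 - 4*x_2*x_3 + 4, LT = x_1**2.
f_3 = -12*x_3 - 12, LT = x_3.

S(f_1,f_2): lcm = x_1**2*x_2. S = -5*x_1**2 - 10*x_1*x_2*x_3 - 7*x_1*x_2 - 3/2*x_1*x_3**2 + x_1*x_3 + 5/2*x_1 + 4*x_2**2*x_3 - 4*x_2.
  leading term x_1**2: subtract (-5)·f_2 from -5*x_1**2 - 10*x_1*x_2*x_3 - 7*x_1*x_2 - 3/2*x_1*x_3**2 + x_1*x_3 + 5/2*x_1 + 4*x_2**2*x_3 - 4*x_2 → -10*x_1*x_2*x_3 - 7*x_1*x_2 - 3/2*x_1*x_3**2 + 51*x_1*x_3 + 75/2*x_1 + 4*x_2**2*x_3 - 20*x_2*x_3 - 4*x_2 + 20
  leading term x_1*x_2*x_3: subtract (-5*x_3)·f_1 from -10*x_1*x_2*x_3 - 7*x_1*x_2 - 3/2*x_1*x_3**2 + 51*x_1*x_3 + 75/2*x_1 + 4*x_2**2*x_3 - 20*x_2*x_3 - 4*x_2 + 20 → -7*x_1*x_2 - 3/2*x_1*x_3**2 + x_1*x_3 + 75/2*x_1 + 4*x_2**2*x_3 - 20*x_2*x_3 - 4*x_2 - 15*x_3**3 + 10*x_3**2 + 25*x_3 + 20
  leading term x_1*x_2: subtract (-7/2)·f_1 from -7*x_1*x_2 - 3/2*x_1*x_3**2 + x_1*x_3 + 75/2*x_1 + 4*x_2**2*x_3 - 20*x_2*x_3 - 4*x_2 - 15*x_3**3 + 10*x_3**2 + 25*x_3 + 20 → -3/2*x_1*x_3**2 + x_1*x_3 + 5/2*x_1 + 4*x_2**2*x_3 - 20*x_2*x_3 - 4*x_2 - 15*x_3**3 - 1/2*x_3**2 + 32*x_3 + 75/2
  leading term x_1*x_3**2: subtract (1/8*x_1*x_3)·f_3 from -3/2*x_1*x_3**2 + x_1*x_3 + 5/2*x_1 + 4*x_2**2*x_3 - 20*x_2*x_3 - 4*x_2 - 15*x_3**3 - 1/2*x_3**2 + 32*x_3 + 75/2 → 5/2*x_1*x_3 + 5/2*x_1 + 4*x_2**2*x_3 - 20*x_2*x_3 - 4*x_2 - 15*x_3**3 - 1/2*x_3**2 + 32*x_3 + 75/2
  leading term x_1*x_3: subtract (-5/24*x_1)·f_3 from 5/2*x_1*x_3 + 5/2*x_1 + 4*x_2**2*x_3 - 20*x_2*x_3 - 4*x_2 - 15*x_3**3 - 1/2*x_3**2 + 32*x_3 + 75/2 → 4*x_2**2*x_3 - 20*x_2*x_3 - 4*x_2 - 15*x_3**3 - 1/2*x_3**2 + 32*x_3 + 75/2
  leading term x_2**2*x_3: subtract (-1/3*x_2**2)·f_3 from 4*x_2**2*x_3 - 20*x_2*x_3 - 4*x_2 - 15*x_3**3 - 1/2*x_3**2 + 32*x_3 + 75/2 → -4*x_2**2 - 20*x_2*x_3 - 4*x_2 - 15*x_3**3 - 1/2*x_3**2 + 32*x_3 + 75/2
  leading term x_2**2: no divisor's leading term divides it; move -4*x_2**2 to the remainder.
  leading term x_2*x_3: subtract (5/3*x_2)·f_3 from -20*x_2*x_3 - 4*x_2 - 15*x_3**3 - 1/2*x_3**2 + 32*x_3 + 75/2 → 16*x_2 - 15*x_3**3 - 1/2*x_3**2 + 32*x_3 + 75/2
  leading term x_2: no divisor's leading term divides it; move 16*x_2 to the remainder.
  leading term x_3**3: subtract (5/4*x_3**2)·f_3 from -15*x_3**3 - 1/2*x_3**2 + 32*x_3 + 75/2 → 29/2*x_3**2 + 32*x_3 + 75/2
  leading term x_3**2: subtract (-29/24*x_3)·f_3 from 29/2*x_3**2 + 32*x_3 + 75/2 → 35/2*x_3 + 75/2
  leading term x_3: subtract (-35/24)·f_3 from 35/2*x_3 + 75/2 → 20
  leading term 1: no divisor's leading term divides it; move 20 to the remainder.
  remainder -4*x_2**2 + 16*x_2 + 20 ≠ 0; add g_4 = -4*x_2**2 + 16*x_2 + 20 to the basis.

The other S-polynomials (S(f_1,f_3), S(f_2,f_3), S(f_1,g_4), S(f_2,g_4), S(f_3,g_4)) all reduce to 0 modulo the current basis, so we have a Gröbner basis.

G = {x_1**2 - 3*x_1 + 4*x_2 + 4, x_1*x_2 - 5*x_1, x_2**2 - 4*x_2 - 5, x_3 + 1}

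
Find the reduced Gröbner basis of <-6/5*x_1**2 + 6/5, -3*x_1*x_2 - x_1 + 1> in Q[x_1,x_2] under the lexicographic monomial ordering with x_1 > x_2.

G = {x_1 - 3*x_2 - 1, x_2**2 + 2/3*x_2}

The reduced Gröbner basis is the canonical form of the ideal for this ordering.

f_1 = -6/5*x_1**2 + 6/5, LT = x_1**2.
f_2 = -3*x_1*x_2 - x_1 + 1, LT = x_1*x_2.

S(f_1,f_2): lcm = x_1**2*x_2. S = -1/3*x_1**2 + 1/3*x_1 - x_2.
  leading term x_1**2: subtract (5/18)·f_1 from -1/3*x_1**2 + 1/3*x_1 - x_2 → 1/3*x_1 - x_2 - 1/3
  leading term x_1: no divisor's leading term divides it; move 1/3*x_1 to the remainder.
  leading term x_2: no divisor's leading term divides it; move -x_2 to the remainder.
  leading term 1: no divisor's leading term divides it; move -1/3 to the remainder.
  remainder 1/3*x_1 - x_2 - 1/3 ≠ 0; add g_3 = 1/3*x_1 - x_2 - 1/3 to the basis.

S(f_2,g_3): lcm = x_1*x_2. S = 1/3*x_1 + 3*x_2**2 + x_2 - 1/3.
  leading term x_1: subtract (1)·g_3 from 1/3*x_1 + 3*x_2**2 + x_2 - 1/3 → 3*x_2**2 + 2*x_2
  leading term x_2**2: no divisor's leading term divides it; move 3*x_2**2 to the remainder.
  leading term x_2: no divisor's leading term divides it; move 2*x_2 to the remainder.
  remainder 3*x_2**2 + 2*x_2 ≠ 0; add g_4 = 3*x_2**2 + 2*x_2 to the basis.

The other S-polynomials (S(f_1,g_3), S(f_1,g_4), S(f_2,g_4), S(g_3,g_4)) all reduce to 0 modulo the current basis, so we have a Gröbner basis.
Inter-reduce: drop elements whose leading term is divisible by another's, tail-reduce, and make monic.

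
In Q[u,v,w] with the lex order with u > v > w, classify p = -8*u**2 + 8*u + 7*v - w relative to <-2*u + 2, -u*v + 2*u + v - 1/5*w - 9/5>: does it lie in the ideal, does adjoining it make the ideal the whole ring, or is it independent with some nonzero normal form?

First compute the reduced Gröbner basis of I by Buchberger's algorithm.
f_1 = -2*u + 2, LT = u.
f_2 = -u*v + 2*u + v - 1/5*w - 9/5, LT = u*v.

S(f_1,f_2): lcm = u*v. S = 2*u - 1/5*w - 9/5.
  leading term u: subtract (-1)·f_1 from 2*u - 1/5*w - 9/5 → -1/5*w + 1/5
  leading term w: no divisor's leading term divides it; move -1/5*w to the remainder.
  leading term 1: no divisor's leading term divides it; move 1/5 to the remainder.
  remainder -1/5*w + 1/5 ≠ 0; add h_3 = -1/5*w + 1/5 to the basis.

S(f_1,h_3): leading monomials are coprime, so the S-polynomial reduces to 0 (Buchberger's first criterion).
S(f_2,h_3): leading monomials are coprime, so the S-polynomial reduces to 0 (Buchberger's first criterion).
Every S-polynomial of the final basis reduces to 0, so we have a Gröbner basis.
Inter-reduce: drop elements whose leading term is divisible by another's, tail-reduce, and make monic.
Reduced Gröbner basis: {u - 1, w - 1}.
Label its elements g_1 = u - 1, g_2 = w - 1.

Reduce p = -8*u**2 + 8*u + 7*v - w modulo G:
  leading term u**2: subtract (-8*u)·g_1 from -8*u**2 + 8*u + 7*v - w → 7*v - w
  leading term v: no divisor's leading term divides it; move 7*v to the remainder.
  leading term w: subtract (-1)·g_2 from -w → -1
  leading term 1: no divisor's leading term divides it; move -1 to the remainder.
  normal form = 7*v - 1.
The normal form is nonzero, so p ∉ I. Since p minus its normal form lies in I, I + (p) = I + (r) where r = 7*v - 1; decide whether this ideal is the whole ring.
Run Buchberger on G together with r (pairs among the g_i already reduce to 0 since G is a Gröbner basis):
g_1 = u - 1, LT = u.
g_2 = w - 1, LT = w.
r = 7*v - 1, LT = v.

S(g_1,g_2): leading monomials are coprime, so the S-polynomial reduces to 0 (Buchberger's first criterion).
S(g_1,r): leading monomials are coprime, so the S-polynomial reduces to 0 (Buchberger's first criterion).
S(g_2,r): leading monomials are coprime, so the S-polynomial reduces to 0 (Buchberger's first criterion).
Every S-polynomial of the final basis reduces to 0, so we have a Gröbner basis.
Inter-reduce: drop elements whose leading term is divisible by another's, tail-reduce, and make monic.
Reduced Gröbner basis: {u - 1, v - 1/7, w - 1}.
The reduced Gröbner basis of I + (p) is {u - 1, v - 1/7, w - 1} ≠ {1}, a proper ideal, so the enlarged system stays consistent: p is independent of I, with normal form 7*v - 1.

Ideal membership is decidable via reduction modulo a Gröbner basis.

-8*u**2 + 8*u + 7*v - w is independent of I; its normal form modulo I is 7*v - 1.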